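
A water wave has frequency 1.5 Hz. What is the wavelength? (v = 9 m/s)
λ = v/f = 6 m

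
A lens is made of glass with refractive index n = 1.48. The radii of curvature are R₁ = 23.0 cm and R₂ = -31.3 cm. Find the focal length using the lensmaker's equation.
1/f = (n − 1)(1/R₁ − 1/R₂) → f = 27.62 cm (converging lens)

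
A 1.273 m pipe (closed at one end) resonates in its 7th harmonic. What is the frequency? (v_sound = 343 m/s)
fₙ = nv/(4L) = 471.5 Hz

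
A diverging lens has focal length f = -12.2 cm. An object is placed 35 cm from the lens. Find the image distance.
1/di = 1/f − 1/do → di = -9.047 cm (virtual image)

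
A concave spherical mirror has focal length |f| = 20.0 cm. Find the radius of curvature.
R = 2|f| = 40 cm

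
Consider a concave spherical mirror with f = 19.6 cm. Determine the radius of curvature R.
R = 2|f| = 39.2 cm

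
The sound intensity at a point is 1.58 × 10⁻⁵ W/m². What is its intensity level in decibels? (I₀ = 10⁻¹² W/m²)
β = 10·log₁₀(I/I₀) = 71.99 dB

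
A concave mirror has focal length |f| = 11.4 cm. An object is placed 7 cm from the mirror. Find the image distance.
f = +11.4 cm (concave); 1/di = 1/f − 1/do → di = -18.14 cm (virtual image, behind mirror)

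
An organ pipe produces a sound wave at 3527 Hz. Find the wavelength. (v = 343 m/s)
λ = v/f = 0.09725 m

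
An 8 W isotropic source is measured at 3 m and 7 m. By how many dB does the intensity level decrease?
Δβ = 20·log₁₀(r₂/r₁) = 7.36 dB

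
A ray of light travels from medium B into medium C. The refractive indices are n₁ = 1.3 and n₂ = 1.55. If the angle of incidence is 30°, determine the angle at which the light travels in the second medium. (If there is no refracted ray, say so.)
sin θ₂ = (n₁/n₂)·sin θ₁ = 0.4194 → θ₂ = 24.79°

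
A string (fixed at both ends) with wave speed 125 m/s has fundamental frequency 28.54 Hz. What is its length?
L = v/(2f₁) = 2.19 m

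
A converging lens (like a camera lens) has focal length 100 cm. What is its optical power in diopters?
P = 1/f = 1 D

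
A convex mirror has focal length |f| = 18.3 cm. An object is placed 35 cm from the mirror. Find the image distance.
f = −18.3 cm (convex); 1/di = 1/f − 1/do → di = -12.02 cm (virtual image, behind mirror)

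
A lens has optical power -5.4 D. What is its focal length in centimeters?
f = 1/P = -18.52 cm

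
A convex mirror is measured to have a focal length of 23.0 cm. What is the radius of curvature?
R = 2|f| = 46 cm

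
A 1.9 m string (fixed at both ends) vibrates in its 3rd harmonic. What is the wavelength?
λₙ = 2L/n = 1.267 m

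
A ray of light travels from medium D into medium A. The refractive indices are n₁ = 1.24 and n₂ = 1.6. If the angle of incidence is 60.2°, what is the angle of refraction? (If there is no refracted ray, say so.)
sin θ₂ = (n₁/n₂)·sin θ₁ = 0.6725 → θ₂ = 42.26°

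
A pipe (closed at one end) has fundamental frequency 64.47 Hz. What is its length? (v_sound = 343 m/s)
L = v/(4f₁) = 1.33 m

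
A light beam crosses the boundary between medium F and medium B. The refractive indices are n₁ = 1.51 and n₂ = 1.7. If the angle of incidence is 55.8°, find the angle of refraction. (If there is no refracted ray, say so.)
sin θ₂ = (n₁/n₂)·sin θ₁ = 0.7346 → θ₂ = 47.28°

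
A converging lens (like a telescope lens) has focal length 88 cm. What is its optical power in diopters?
P = 1/f = 1.136 D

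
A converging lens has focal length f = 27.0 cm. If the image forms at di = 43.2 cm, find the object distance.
1/do = 1/f − 1/di → do = 72 cm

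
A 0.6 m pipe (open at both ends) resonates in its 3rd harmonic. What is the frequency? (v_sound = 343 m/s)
fₙ = nv/(2L) = 857.5 Hz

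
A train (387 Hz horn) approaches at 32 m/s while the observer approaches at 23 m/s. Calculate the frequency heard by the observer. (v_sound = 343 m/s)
f_obs = f·(v + v_o)/(v − v_s) = 455.4 Hz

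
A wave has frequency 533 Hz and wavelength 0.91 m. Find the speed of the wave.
v = fλ = 485 m/s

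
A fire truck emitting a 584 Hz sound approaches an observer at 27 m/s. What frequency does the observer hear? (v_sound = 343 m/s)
f_obs = f·v/(v − v_s) = 633.9 Hz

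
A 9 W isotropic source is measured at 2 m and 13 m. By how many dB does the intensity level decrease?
Δβ = 20·log₁₀(r₂/r₁) = 16.26 dB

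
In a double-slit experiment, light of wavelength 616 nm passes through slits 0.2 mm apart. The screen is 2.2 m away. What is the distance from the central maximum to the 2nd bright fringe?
y = mλL/d = 13.55 mm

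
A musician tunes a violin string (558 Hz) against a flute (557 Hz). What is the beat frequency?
1 Hz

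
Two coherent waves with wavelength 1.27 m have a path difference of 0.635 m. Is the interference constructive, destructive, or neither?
destructive — path difference = 0.5λ, an odd multiple of λ/2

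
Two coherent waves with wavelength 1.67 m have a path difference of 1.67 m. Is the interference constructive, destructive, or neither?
constructive — path difference = 1λ, a whole number of wavelengths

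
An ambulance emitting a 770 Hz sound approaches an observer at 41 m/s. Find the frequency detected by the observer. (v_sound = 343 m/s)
f_obs = f·v/(v − v_s) = 874.5 Hz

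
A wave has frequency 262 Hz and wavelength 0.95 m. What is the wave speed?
v = fλ = 248.9 m/s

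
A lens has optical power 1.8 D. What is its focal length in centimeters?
f = 1/P = 55.56 cm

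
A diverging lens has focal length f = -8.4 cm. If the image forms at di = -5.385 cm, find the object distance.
1/do = 1/f − 1/di → do = 15 cm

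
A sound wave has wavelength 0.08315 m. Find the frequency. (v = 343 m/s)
f = v/λ = 4125 Hz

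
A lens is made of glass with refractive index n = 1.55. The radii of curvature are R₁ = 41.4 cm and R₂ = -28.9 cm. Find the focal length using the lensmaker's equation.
1/f = (n − 1)(1/R₁ − 1/R₂) → f = 30.94 cm (converging lens)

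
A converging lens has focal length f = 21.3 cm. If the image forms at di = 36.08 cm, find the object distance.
1/do = 1/f − 1/di → do = 52 cm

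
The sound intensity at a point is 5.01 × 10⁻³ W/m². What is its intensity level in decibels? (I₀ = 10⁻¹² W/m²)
β = 10·log₁₀(I/I₀) = 97 dB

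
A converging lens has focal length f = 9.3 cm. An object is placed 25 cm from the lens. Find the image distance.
1/di = 1/f − 1/do → di = 14.81 cm (real image)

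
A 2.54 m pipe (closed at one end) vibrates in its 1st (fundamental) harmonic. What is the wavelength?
λₙ = 4L/n = 10.16 m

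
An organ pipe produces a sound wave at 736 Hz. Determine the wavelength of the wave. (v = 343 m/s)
λ = v/f = 0.466 m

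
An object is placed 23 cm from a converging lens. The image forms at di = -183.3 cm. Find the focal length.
1/f = 1/do + 1/di → f = 26.3 cm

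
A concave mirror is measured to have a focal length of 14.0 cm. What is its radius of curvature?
R = 2|f| = 28 cm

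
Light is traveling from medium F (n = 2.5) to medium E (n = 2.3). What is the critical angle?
θc = arcsin(n₂/n₁) = 66.93°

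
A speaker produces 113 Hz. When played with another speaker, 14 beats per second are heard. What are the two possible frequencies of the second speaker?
f₂ = 113 ± 14 Hz → 127 Hz or 99 Hz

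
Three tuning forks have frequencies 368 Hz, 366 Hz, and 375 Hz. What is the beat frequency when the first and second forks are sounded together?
2 Hz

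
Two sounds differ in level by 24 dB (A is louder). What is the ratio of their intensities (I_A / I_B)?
I_A/I_B = 10^(Δβ/10) = 251.2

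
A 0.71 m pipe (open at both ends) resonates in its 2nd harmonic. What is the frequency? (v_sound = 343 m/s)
fₙ = nv/(2L) = 483.1 Hz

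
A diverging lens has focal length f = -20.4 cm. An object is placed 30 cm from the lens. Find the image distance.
1/di = 1/f − 1/do → di = -12.14 cm (virtual image)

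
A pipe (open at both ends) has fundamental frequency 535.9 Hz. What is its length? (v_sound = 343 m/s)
L = v/(2f₁) = 0.32 m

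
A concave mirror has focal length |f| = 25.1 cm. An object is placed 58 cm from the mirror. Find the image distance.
f = +25.1 cm (concave); 1/di = 1/f − 1/do → di = 44.25 cm (real image, in front of mirror)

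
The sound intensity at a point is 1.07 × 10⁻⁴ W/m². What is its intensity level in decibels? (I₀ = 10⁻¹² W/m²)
β = 10·log₁₀(I/I₀) = 80.29 dB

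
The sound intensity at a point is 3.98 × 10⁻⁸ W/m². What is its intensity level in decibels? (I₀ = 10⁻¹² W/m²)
β = 10·log₁₀(I/I₀) = 46 dB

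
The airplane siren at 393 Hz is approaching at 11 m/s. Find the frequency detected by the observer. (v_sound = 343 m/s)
f_obs = f·v/(v − v_s) = 406 Hz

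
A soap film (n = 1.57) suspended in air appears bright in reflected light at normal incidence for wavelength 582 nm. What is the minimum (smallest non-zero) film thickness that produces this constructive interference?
2nt = (m − ½)λ with m = 1 → t = (m − ½)λ/(2n) = 92.68 nm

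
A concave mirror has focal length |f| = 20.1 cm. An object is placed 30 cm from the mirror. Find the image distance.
f = +20.1 cm (concave); 1/di = 1/f − 1/do → di = 60.91 cm (real image, in front of mirror)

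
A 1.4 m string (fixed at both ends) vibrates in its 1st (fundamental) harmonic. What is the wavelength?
λₙ = 2L/n = 2.8 m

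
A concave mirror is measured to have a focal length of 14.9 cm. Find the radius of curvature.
R = 2|f| = 29.8 cm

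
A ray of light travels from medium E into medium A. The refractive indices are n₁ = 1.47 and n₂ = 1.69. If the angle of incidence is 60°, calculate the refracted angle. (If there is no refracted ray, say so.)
sin θ₂ = (n₁/n₂)·sin θ₁ = 0.7533 → θ₂ = 48.88°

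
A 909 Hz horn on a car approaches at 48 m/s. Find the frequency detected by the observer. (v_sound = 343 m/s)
f_obs = f·v/(v − v_s) = 1057 Hz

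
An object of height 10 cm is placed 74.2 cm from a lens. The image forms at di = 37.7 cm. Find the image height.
hi = (-di/do) × ho = -5.081 cm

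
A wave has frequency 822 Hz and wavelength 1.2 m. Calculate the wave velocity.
v = fλ = 986.4 m/s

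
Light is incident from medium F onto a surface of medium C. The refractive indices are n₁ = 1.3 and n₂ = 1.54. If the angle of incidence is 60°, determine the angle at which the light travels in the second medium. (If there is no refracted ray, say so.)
sin θ₂ = (n₁/n₂)·sin θ₁ = 0.7311 → θ₂ = 46.98°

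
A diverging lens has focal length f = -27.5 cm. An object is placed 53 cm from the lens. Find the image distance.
1/di = 1/f − 1/do → di = -18.11 cm (virtual image)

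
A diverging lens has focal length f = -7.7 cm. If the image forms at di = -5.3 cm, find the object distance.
1/do = 1/f − 1/di → do = 17 cm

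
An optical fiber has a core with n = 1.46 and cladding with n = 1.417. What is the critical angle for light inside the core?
θc = arcsin(n_cladding/n_core) = 76.06°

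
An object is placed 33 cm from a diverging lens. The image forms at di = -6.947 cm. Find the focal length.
1/f = 1/do + 1/di → f = -8.799 cm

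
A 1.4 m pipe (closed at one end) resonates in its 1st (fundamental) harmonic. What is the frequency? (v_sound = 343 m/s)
fₙ = nv/(4L) = 61.25 Hz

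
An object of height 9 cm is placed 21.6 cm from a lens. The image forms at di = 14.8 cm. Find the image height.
hi = (-di/do) × ho = -6.167 cm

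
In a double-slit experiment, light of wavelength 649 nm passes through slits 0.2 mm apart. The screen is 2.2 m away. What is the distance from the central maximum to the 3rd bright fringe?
y = mλL/d = 21.42 mm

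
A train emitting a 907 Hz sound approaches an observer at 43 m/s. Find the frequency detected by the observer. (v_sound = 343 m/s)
f_obs = f·v/(v − v_s) = 1037 Hz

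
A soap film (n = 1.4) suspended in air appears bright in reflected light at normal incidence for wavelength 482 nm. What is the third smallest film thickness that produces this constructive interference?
2nt = (m − ½)λ with m = 3 → t = (m − ½)λ/(2n) = 430.4 nm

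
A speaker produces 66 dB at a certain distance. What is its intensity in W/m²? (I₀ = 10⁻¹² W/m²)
I = I₀·10^(β/10) = 3.98 × 10⁻⁶ W/m²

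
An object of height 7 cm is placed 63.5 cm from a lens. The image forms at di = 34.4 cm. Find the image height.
hi = (-di/do) × ho = -3.792 cm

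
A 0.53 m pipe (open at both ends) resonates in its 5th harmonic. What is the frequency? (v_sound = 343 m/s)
fₙ = nv/(2L) = 1618 Hz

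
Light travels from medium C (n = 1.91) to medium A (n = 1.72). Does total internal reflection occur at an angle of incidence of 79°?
θc = arcsin(n₂/n₁) = 64.23°; 79° > θc, so yes — total internal reflection.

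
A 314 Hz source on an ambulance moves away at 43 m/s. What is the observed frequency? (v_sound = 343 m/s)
f_obs = f·v/(v + v_s) = 279 Hz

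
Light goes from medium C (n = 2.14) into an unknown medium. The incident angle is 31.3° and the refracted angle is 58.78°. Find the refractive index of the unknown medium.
n₂ = n₁·sin θ₁ / sin θ₂ = 1.3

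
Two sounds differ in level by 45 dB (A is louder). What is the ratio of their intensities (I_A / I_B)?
I_A/I_B = 10^(Δβ/10) = 31620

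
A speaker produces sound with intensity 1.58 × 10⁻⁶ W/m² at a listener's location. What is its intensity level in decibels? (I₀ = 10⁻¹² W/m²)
β = 10·log₁₀(I/I₀) = 61.99 dB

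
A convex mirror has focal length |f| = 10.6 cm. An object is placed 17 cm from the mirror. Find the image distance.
f = −10.6 cm (convex); 1/di = 1/f − 1/do → di = -6.529 cm (virtual image, behind mirror)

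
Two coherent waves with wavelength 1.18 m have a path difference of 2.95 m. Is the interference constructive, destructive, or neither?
destructive — path difference = 2.5λ, an odd multiple of λ/2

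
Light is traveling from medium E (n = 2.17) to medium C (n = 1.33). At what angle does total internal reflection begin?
θc = arcsin(n₂/n₁) = 37.8°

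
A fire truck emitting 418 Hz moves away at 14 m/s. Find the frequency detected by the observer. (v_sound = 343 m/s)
f_obs = f·v/(v + v_s) = 401.6 Hz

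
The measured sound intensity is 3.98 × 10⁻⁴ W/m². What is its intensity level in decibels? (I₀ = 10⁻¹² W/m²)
β = 10·log₁₀(I/I₀) = 86 dB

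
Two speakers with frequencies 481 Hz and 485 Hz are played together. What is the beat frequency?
4 Hz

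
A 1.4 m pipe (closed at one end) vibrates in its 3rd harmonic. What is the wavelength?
λₙ = 4L/n = 1.867 m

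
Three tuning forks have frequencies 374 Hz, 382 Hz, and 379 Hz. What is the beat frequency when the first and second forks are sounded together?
8 Hz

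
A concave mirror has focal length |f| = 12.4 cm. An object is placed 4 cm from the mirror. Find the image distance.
f = +12.4 cm (concave); 1/di = 1/f − 1/do → di = -5.905 cm (virtual image, behind mirror)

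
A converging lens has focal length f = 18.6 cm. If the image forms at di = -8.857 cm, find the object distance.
1/do = 1/f − 1/di → do = 6 cm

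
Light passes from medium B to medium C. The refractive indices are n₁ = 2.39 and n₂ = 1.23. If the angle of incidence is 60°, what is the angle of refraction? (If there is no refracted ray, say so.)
sin θ₂ = (n₁/n₂)·sin θ₁ = 1.683 > 1, so there is no refracted ray — the light undergoes total internal reflection.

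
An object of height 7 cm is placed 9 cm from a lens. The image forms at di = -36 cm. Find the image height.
hi = (-di/do) × ho = 28 cm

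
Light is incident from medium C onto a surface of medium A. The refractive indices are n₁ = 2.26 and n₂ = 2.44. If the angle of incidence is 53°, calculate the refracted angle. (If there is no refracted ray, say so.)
sin θ₂ = (n₁/n₂)·sin θ₁ = 0.7397 → θ₂ = 47.71°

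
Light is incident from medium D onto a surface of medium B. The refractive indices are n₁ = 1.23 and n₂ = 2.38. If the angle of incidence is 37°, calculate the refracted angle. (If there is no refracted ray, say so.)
sin θ₂ = (n₁/n₂)·sin θ₁ = 0.311 → θ₂ = 18.12°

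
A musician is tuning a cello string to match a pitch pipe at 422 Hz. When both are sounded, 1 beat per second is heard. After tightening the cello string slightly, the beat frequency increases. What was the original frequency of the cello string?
423 Hz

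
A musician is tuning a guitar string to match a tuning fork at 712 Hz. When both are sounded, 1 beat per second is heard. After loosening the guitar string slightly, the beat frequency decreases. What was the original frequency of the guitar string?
713 Hz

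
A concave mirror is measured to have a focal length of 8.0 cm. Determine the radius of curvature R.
R = 2|f| = 16 cm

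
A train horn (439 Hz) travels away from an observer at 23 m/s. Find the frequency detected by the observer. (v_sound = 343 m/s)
f_obs = f·v/(v + v_s) = 411.4 Hz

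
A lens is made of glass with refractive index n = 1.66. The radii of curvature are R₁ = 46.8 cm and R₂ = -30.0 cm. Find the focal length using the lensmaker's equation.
1/f = (n − 1)(1/R₁ − 1/R₂) → f = 27.7 cm (converging lens)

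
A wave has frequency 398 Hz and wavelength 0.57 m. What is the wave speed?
v = fλ = 226.9 m/s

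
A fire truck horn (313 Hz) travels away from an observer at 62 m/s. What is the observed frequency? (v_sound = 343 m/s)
f_obs = f·v/(v + v_s) = 265.1 Hz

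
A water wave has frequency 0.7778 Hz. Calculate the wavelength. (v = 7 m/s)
λ = v/f = 9 m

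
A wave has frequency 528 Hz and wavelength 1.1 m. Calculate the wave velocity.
v = fλ = 580.8 m/s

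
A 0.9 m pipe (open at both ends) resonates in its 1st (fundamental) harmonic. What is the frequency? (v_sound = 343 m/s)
fₙ = nv/(2L) = 190.6 Hz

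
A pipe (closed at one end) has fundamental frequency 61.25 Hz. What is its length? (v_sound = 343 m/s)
L = v/(4f₁) = 1.4 m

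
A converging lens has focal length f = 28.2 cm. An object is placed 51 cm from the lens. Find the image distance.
1/di = 1/f − 1/do → di = 63.08 cm (real image)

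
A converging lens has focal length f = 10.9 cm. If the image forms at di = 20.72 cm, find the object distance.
1/do = 1/f − 1/di → do = 23 cm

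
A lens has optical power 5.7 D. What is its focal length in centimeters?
f = 1/P = 17.54 cm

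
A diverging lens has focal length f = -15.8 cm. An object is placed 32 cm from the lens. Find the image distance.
1/di = 1/f − 1/do → di = -10.58 cm (virtual image)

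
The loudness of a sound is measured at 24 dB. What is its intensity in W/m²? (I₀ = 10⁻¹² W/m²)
I = I₀·10^(β/10) = 2.51 × 10⁻¹⁰ W/m²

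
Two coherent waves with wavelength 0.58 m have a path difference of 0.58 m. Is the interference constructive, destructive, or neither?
constructive — path difference = 1λ, a whole number of wavelengths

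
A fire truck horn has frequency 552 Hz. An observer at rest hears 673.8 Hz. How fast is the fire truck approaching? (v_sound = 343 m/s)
v_s = v·(1 − f/f_obs) = 62 m/s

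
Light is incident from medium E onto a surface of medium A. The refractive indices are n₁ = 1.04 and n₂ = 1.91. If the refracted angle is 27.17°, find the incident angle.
sin θ₁ = (n₂/n₁)·sin θ₂ → θ₁ = 56.99°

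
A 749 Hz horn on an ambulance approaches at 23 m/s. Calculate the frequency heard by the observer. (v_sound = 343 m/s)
f_obs = f·v/(v − v_s) = 802.8 Hz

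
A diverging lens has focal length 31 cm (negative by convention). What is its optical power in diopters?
P = 1/f = -3.226 D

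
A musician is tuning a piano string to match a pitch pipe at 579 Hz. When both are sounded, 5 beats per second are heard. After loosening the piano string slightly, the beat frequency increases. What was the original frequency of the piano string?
574 Hz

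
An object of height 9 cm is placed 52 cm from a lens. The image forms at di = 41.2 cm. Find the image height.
hi = (-di/do) × ho = -7.131 cm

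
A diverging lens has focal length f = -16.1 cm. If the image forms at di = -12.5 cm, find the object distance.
1/do = 1/f − 1/di → do = 55.9 cm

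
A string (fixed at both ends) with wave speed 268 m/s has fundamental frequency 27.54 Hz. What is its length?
L = v/(2f₁) = 4.866 m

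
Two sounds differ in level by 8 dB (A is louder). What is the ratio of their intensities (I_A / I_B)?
I_A/I_B = 10^(Δβ/10) = 6.31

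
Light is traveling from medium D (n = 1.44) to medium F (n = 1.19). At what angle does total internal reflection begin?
θc = arcsin(n₂/n₁) = 55.73°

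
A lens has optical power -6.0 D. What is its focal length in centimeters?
f = 1/P = -16.67 cm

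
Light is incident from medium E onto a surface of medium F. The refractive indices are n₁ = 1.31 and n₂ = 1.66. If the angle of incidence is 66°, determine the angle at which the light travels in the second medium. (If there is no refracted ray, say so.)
sin θ₂ = (n₁/n₂)·sin θ₁ = 0.7209 → θ₂ = 46.13°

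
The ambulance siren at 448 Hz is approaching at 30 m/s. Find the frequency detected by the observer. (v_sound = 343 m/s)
f_obs = f·v/(v − v_s) = 490.9 Hz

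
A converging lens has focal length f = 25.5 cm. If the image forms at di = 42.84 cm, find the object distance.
1/do = 1/f − 1/di → do = 63 cm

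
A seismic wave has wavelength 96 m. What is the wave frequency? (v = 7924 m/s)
f = v/λ = 82.54 Hz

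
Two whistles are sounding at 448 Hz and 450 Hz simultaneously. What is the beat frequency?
2 Hz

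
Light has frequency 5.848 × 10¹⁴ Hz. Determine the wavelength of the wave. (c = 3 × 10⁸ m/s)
λ = c/f = 513 nm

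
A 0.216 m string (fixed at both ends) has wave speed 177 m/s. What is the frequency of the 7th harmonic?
fₙ = nv/(2L) = 2868 Hz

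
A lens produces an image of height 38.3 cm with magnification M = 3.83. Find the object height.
ho = |hi|/|M| = 10 cm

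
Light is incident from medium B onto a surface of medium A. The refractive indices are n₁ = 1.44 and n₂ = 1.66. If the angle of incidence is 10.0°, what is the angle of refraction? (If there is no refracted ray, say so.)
sin θ₂ = (n₁/n₂)·sin θ₁ = 0.1506 → θ₂ = 8.664°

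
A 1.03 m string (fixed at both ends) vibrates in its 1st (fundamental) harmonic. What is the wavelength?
λₙ = 2L/n = 2.06 m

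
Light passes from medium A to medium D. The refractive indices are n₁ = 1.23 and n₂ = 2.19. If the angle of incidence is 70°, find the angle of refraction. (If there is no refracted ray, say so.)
sin θ₂ = (n₁/n₂)·sin θ₁ = 0.5278 → θ₂ = 31.86°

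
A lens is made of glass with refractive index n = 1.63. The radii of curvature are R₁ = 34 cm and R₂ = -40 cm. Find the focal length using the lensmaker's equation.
1/f = (n − 1)(1/R₁ − 1/R₂) → f = 29.17 cm (converging lens)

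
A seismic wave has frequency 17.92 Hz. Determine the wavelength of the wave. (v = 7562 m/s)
λ = v/f = 422 m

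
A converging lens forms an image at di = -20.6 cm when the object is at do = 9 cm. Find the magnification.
M = −di/do = 2.289 (upright image)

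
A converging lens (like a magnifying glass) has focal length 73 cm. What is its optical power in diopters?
P = 1/f = 1.37 D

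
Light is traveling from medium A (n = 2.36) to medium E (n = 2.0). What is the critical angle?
θc = arcsin(n₂/n₁) = 57.94°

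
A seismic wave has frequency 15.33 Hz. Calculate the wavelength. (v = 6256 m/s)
λ = v/f = 408.1 m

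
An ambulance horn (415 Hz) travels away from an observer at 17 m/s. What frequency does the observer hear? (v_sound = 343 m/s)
f_obs = f·v/(v + v_s) = 395.4 Hz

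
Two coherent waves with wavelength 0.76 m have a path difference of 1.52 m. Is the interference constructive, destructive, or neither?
constructive — path difference = 2λ, a whole number of wavelengths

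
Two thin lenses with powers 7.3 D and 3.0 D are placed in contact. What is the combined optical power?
P_total = P₁ + P₂ = 10.3 D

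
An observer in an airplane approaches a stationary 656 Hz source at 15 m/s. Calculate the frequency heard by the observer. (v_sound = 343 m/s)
f_obs = f·(v + v_o)/v = 684.7 Hz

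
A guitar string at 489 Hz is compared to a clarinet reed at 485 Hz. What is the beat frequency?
4 Hz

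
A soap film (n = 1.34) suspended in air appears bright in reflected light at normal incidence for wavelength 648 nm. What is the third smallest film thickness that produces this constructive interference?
2nt = (m − ½)λ with m = 3 → t = (m − ½)λ/(2n) = 604.5 nm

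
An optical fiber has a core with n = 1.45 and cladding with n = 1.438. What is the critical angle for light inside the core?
θc = arcsin(n_cladding/n_core) = 82.62°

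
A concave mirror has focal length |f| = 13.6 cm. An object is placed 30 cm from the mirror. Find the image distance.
f = +13.6 cm (concave); 1/di = 1/f − 1/do → di = 24.88 cm (real image, in front of mirror)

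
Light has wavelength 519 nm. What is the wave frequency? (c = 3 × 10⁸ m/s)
f = c/λ = 5.780 × 10¹⁴ Hz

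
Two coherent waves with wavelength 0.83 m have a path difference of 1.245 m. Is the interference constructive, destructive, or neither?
destructive — path difference = 1.5λ, an odd multiple of λ/2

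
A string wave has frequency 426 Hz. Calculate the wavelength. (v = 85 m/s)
λ = v/f = 0.1995 m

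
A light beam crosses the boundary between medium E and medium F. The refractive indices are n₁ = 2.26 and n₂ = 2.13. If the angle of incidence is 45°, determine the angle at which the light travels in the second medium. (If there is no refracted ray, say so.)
sin θ₂ = (n₁/n₂)·sin θ₁ = 0.7503 → θ₂ = 48.61°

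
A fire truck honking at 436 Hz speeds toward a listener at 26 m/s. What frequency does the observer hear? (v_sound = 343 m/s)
f_obs = f·v/(v − v_s) = 471.8 Hz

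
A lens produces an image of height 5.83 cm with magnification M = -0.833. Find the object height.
ho = |hi|/|M| = 6.999 cm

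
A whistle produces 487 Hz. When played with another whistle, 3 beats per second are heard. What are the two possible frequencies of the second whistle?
f₂ = 487 ± 3 Hz → 490 Hz or 484 Hz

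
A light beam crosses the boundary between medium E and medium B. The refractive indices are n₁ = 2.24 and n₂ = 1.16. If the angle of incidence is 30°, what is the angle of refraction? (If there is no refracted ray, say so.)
sin θ₂ = (n₁/n₂)·sin θ₁ = 0.9655 → θ₂ = 74.91°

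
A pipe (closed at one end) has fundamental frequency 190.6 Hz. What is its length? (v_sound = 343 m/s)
L = v/(4f₁) = 0.4499 m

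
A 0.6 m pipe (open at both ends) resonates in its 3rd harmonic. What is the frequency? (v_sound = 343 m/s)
fₙ = nv/(2L) = 857.5 Hz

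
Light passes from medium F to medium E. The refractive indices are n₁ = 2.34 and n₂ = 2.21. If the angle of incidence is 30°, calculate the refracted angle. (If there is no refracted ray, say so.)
sin θ₂ = (n₁/n₂)·sin θ₁ = 0.5294 → θ₂ = 31.97°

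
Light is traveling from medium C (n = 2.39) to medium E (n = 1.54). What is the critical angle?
θc = arcsin(n₂/n₁) = 40.12°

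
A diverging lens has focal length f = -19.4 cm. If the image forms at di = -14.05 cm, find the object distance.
1/do = 1/f − 1/di → do = 50.95 cm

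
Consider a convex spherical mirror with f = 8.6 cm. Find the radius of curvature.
R = 2|f| = 17.2 cm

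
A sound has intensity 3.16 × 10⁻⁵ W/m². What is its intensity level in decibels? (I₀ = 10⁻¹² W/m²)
β = 10·log₁₀(I/I₀) = 75 dB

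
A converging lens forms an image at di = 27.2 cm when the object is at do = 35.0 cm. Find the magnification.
M = −di/do = -0.7771 (inverted image)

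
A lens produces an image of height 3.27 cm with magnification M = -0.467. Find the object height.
ho = |hi|/|M| = 7.002 cm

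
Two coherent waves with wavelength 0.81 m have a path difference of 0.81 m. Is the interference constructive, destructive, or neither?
constructive — path difference = 1λ, a whole number of wavelengths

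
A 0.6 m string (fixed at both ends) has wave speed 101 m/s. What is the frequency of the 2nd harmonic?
fₙ = nv/(2L) = 168.3 Hz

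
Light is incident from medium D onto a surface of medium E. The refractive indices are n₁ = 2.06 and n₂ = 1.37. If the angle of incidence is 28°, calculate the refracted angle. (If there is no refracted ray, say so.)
sin θ₂ = (n₁/n₂)·sin θ₁ = 0.7059 → θ₂ = 44.9°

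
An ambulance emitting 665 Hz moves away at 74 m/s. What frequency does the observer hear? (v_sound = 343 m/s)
f_obs = f·v/(v + v_s) = 547 Hz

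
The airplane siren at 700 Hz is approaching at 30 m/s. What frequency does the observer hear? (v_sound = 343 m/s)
f_obs = f·v/(v − v_s) = 767.1 Hz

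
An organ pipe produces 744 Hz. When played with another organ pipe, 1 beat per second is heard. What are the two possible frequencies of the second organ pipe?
f₂ = 744 ± 1 Hz → 745 Hz or 743 Hz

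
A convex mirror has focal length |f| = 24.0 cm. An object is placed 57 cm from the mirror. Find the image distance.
f = −24.0 cm (convex); 1/di = 1/f − 1/do → di = -16.89 cm (virtual image, behind mirror)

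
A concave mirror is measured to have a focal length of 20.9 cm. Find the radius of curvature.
R = 2|f| = 41.8 cm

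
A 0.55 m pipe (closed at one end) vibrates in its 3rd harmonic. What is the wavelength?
λₙ = 4L/n = 0.7333 m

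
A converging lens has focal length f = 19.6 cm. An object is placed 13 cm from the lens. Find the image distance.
1/di = 1/f − 1/do → di = -38.61 cm (virtual image)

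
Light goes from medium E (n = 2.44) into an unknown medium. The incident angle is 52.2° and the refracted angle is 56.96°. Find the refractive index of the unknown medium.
n₂ = n₁·sin θ₁ / sin θ₂ = 2.3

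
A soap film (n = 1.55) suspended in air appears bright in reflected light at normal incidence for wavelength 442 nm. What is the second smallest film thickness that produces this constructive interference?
2nt = (m − ½)λ with m = 2 → t = (m − ½)λ/(2n) = 213.9 nm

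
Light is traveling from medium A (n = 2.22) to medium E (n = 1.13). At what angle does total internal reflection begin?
θc = arcsin(n₂/n₁) = 30.6°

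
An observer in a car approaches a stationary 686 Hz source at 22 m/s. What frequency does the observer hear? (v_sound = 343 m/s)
f_obs = f·(v + v_o)/v = 730 Hz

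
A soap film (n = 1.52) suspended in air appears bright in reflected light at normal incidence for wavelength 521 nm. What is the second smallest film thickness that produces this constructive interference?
2nt = (m − ½)λ with m = 2 → t = (m − ½)λ/(2n) = 257.1 nm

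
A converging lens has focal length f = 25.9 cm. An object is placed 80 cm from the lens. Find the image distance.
1/di = 1/f − 1/do → di = 38.3 cm (real image)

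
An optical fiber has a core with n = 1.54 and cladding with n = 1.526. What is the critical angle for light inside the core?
θc = arcsin(n_cladding/n_core) = 82.27°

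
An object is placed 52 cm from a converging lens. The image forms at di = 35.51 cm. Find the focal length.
1/f = 1/do + 1/di → f = 21.1 cm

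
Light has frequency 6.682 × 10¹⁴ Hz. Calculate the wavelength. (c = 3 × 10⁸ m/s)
λ = c/f = 449 nm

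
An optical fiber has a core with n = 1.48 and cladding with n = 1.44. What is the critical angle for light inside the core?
θc = arcsin(n_cladding/n_core) = 76.65°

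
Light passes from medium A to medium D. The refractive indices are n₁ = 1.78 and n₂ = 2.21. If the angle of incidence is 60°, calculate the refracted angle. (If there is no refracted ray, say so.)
sin θ₂ = (n₁/n₂)·sin θ₁ = 0.6975 → θ₂ = 44.23°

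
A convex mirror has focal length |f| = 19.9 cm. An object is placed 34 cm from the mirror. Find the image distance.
f = −19.9 cm (convex); 1/di = 1/f − 1/do → di = -12.55 cm (virtual image, behind mirror)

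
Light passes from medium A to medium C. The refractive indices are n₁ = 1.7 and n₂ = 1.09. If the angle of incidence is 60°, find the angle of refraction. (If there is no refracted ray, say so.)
sin θ₂ = (n₁/n₂)·sin θ₁ = 1.351 > 1, so there is no refracted ray — the light undergoes total internal reflection.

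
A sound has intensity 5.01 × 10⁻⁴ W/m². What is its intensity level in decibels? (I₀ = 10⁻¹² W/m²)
β = 10·log₁₀(I/I₀) = 87 dB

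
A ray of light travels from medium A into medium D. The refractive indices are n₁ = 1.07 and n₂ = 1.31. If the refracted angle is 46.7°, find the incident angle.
sin θ₁ = (n₂/n₁)·sin θ₂ → θ₁ = 63°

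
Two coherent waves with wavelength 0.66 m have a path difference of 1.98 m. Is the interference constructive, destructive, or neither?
constructive — path difference = 3λ, a whole number of wavelengths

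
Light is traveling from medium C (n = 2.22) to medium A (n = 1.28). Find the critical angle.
θc = arcsin(n₂/n₁) = 35.21°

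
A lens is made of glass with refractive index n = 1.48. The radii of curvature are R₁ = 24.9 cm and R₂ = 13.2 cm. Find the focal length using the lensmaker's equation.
1/f = (n − 1)(1/R₁ − 1/R₂) → f = -58.53 cm (diverging lens)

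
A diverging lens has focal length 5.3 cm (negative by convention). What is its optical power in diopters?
P = 1/f = -18.87 D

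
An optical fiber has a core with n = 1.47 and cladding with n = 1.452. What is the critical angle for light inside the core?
θc = arcsin(n_cladding/n_core) = 81.02°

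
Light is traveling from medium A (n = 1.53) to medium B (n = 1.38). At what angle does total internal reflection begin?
θc = arcsin(n₂/n₁) = 64.42°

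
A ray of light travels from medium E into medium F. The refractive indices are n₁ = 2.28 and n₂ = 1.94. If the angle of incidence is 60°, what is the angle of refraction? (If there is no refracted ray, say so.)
sin θ₂ = (n₁/n₂)·sin θ₁ = 1.018 > 1, so there is no refracted ray — the light undergoes total internal reflection.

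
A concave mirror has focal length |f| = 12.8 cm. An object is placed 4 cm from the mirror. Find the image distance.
f = +12.8 cm (concave); 1/di = 1/f − 1/do → di = -5.818 cm (virtual image, behind mirror)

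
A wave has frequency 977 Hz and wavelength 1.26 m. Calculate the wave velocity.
v = fλ = 1231 m/s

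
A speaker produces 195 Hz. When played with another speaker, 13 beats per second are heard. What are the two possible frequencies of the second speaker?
f₂ = 195 ± 13 Hz → 208 Hz or 182 Hz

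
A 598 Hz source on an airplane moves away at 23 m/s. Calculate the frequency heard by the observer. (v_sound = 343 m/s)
f_obs = f·v/(v + v_s) = 560.4 Hz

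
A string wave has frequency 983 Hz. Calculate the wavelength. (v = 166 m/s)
λ = v/f = 0.1689 m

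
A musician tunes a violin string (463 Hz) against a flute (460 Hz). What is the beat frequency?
3 Hz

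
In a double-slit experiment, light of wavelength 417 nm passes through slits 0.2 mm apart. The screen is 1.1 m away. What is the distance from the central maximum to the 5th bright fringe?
y = mλL/d = 11.47 mm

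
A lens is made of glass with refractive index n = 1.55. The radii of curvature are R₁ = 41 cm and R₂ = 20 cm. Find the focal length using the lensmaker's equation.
1/f = (n − 1)(1/R₁ − 1/R₂) → f = -71 cm (diverging lens)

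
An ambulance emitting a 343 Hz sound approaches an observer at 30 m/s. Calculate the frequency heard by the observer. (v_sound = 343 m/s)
f_obs = f·v/(v − v_s) = 375.9 Hz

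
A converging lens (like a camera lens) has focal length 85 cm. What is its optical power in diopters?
P = 1/f = 1.176 D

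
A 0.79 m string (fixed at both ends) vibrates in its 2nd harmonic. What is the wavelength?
λₙ = 2L/n = 0.79 m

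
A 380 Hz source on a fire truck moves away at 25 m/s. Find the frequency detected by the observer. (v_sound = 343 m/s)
f_obs = f·v/(v + v_s) = 354.2 Hz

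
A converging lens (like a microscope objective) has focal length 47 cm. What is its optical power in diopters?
P = 1/f = 2.128 D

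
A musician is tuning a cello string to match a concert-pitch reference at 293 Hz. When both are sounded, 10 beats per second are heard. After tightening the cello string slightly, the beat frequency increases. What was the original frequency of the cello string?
303 Hz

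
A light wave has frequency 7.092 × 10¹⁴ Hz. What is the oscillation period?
T = 1/f = 1.410 × 10⁻¹⁵ s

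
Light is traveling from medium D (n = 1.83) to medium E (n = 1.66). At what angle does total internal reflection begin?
θc = arcsin(n₂/n₁) = 65.11°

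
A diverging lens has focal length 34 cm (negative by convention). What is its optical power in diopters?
P = 1/f = -2.941 D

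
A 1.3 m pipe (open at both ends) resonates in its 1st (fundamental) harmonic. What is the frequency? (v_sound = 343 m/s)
fₙ = nv/(2L) = 131.9 Hz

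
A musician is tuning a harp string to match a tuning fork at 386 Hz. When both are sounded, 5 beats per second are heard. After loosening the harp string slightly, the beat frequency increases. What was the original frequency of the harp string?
381 Hz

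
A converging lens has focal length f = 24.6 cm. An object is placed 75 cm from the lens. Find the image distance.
1/di = 1/f − 1/do → di = 36.61 cm (real image)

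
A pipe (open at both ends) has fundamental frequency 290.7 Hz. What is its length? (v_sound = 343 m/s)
L = v/(2f₁) = 0.59 m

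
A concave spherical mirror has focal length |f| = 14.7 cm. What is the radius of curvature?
R = 2|f| = 29.4 cm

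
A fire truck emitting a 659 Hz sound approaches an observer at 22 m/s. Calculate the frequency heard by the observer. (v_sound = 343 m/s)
f_obs = f·v/(v − v_s) = 704.2 Hz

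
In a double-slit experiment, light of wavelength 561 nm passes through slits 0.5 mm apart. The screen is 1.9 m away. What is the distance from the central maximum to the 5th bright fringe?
y = mλL/d = 10.66 mm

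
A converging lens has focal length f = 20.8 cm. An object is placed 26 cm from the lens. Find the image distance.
1/di = 1/f − 1/do → di = 104 cm (real image)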